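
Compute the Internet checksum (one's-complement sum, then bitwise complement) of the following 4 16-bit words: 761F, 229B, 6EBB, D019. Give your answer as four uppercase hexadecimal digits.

2870

One's-complement addition (fold any carry out of bit 15 back into bit 0):
  0x761F + 0x229B = 0x098BA
  0x98BA + 0x6EBB = 0x10775 → wrap carry → 0x0776
  0x0776 + 0xD019 = 0x0D78F
One's-complement sum = 0xD78F.
Checksum = ~0xD78F & 0xFFFF = 0x2870.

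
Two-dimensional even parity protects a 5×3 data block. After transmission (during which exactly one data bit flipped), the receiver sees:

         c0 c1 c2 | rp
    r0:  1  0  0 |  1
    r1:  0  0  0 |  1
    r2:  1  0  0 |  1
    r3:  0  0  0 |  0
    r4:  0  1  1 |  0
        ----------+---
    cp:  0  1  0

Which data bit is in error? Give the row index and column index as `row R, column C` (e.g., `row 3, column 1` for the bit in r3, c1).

row 1, column 2

Recompute each row's even parity and compare to rp:
  r0: data parity 1, sent rp 1 → ok
  r1: data parity 0, sent rp 1 → mismatch
  r2: data parity 1, sent rp 1 → ok
  r3: data parity 0, sent rp 0 → ok
  r4: data parity 0, sent rp 0 → ok
Recompute each column's even parity and compare to cp:
  c0: data parity 0, sent cp 0 → ok
  c1: data parity 1, sent cp 1 → ok
  c2: data parity 1, sent cp 0 → mismatch
Exactly one row (r1) and one column (c2) fail → the flipped bit is at their intersection.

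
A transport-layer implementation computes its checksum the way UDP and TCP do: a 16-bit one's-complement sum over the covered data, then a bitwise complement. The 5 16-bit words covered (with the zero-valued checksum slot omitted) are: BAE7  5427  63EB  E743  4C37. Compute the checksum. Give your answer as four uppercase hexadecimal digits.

598A

One's-complement addition (fold any carry out of bit 15 back into bit 0):
  0xBAE7 + 0x5427 = 0x10F0E → wrap carry → 0x0F0F
  0x0F0F + 0x63EB = 0x072FA
  0x72FA + 0xE743 = 0x15A3D → wrap carry → 0x5A3E
  0x5A3E + 0x4C37 = 0x0A675
One's-complement sum = 0xA675.
Checksum = ~0xA675 & 0xFFFF = 0x598A.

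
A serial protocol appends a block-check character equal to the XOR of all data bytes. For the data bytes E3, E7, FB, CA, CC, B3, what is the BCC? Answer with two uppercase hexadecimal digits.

4A

XOR the bytes together:
  start with 0xE3
  0xE3 ⊕ 0xE7 = 0x04
  0x04 ⊕ 0xFB = 0xFF
  0xFF ⊕ 0xCA = 0x35
  0x35 ⊕ 0xCC = 0xF9
  0xF9 ⊕ 0xB3 = 0x4A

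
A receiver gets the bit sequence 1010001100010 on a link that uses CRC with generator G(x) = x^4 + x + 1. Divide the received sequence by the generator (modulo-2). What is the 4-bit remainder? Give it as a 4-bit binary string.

0000

Modulo-2 division of 1010001100010 by 10011:
  pos 0: 10100 XOR 10011 = 00111
  pos 2: 11101 XOR 10011 = 01110
  pos 3: 11101 XOR 10011 = 01110
  pos 4: 11100 XOR 10011 = 01111
  pos 5: 11110 XOR 10011 = 01101
  pos 6: 11010 XOR 10011 = 01001
  pos 7: 10011 XOR 10011 = 00000
Remainder = 0000 (zero — the frame passes the CRC check).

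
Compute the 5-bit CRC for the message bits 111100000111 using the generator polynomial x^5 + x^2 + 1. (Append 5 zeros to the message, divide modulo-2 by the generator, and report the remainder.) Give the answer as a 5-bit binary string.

11110

Append 5 zeros: 11110000011100000. Divide by 100101 (XOR where the leading bit is 1):
  pos 0: 111100 XOR 100101 = 011001
  pos 1: 110010 XOR 100101 = 010111
  pos 2: 101110 XOR 100101 = 001011
  pos 4: 101101 XOR 100101 = 001000
  pos 6: 100011 XOR 100101 = 000110
  pos 9: 110000 XOR 100101 = 010101
  pos 10: 101010 XOR 100101 = 001111
Remainder (last 5 bits) = 11110. This is the CRC / FCS.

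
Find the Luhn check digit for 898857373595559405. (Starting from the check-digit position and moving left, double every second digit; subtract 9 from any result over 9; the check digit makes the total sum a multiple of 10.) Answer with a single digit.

2

Partial digits right→left: 5 0 4 9 5 5 5 9 5 3 7 3 7 5 8 8 9 8
Double every second digit counting from the check-digit position (so the 1st, 3rd, 5th, ... of the partial from the right).
  doubled (with −9 where >9): 1 8 1 1 1 5 5 7 9 → sum 38
  kept as-is: 0 9 5 9 3 3 5 8 8 → sum 50
Total = 38 + 50 = 88.
Check digit = (10 − (88 mod 10)) mod 10 = 2.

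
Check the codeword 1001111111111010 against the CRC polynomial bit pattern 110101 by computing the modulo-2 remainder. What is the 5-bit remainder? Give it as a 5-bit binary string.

00000

Modulo-2 division of 1001111111111010 by 110101:
  pos 0: 100111 XOR 110101 = 010010
  pos 1: 100101 XOR 110101 = 010000
  pos 2: 100001 XOR 110101 = 010100
  pos 3: 101001 XOR 110101 = 011100
  pos 4: 111001 XOR 110101 = 001100
  pos 6: 110011 XOR 110101 = 000110
  pos 9: 110101 XOR 110101 = 000000
Remainder = 00000 (zero — the frame passes the CRC check).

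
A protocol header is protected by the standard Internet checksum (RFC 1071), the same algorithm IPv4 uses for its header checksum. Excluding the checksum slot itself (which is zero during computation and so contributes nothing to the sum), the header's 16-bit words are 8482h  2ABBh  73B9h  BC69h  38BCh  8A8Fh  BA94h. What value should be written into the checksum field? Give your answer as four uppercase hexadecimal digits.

A2BE

One's-complement addition (fold any carry out of bit 15 back into bit 0):
  0x8482 + 0x2ABB = 0x0AF3D
  0xAF3D + 0x73B9 = 0x122F6 → wrap carry → 0x22F7
  0x22F7 + 0xBC69 = 0x0DF60
  0xDF60 + 0x38BC = 0x1181C → wrap carry → 0x181D
  0x181D + 0x8A8F = 0x0A2AC
  0xA2AC + 0xBA94 = 0x15D40 → wrap carry → 0x5D41
One's-complement sum = 0x5D41.
Checksum = ~0x5D41 & 0xFFFF = 0xA2BE.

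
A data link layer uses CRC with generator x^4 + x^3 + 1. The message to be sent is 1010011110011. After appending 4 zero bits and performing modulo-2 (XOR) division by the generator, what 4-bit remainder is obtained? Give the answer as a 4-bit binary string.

0000

Append 4 zeros: 10100111100110000. Divide by 11001 (XOR where the leading bit is 1):
  pos 0: 10100 XOR 11001 = 01101
  pos 1: 11011 XOR 11001 = 00010
  pos 4: 10111 XOR 11001 = 01110
  pos 5: 11100 XOR 11001 = 00101
  pos 7: 10101 XOR 11001 = 01100
  pos 8: 11001 XOR 11001 = 00000
Remainder (last 4 bits) = 0000. This is the CRC / FCS.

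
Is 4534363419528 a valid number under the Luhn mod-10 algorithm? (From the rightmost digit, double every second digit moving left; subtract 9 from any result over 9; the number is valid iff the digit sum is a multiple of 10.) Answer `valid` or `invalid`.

valid

From the right, keep odd positions and double even positions (subtract 9 from any doubled value over 9):
  doubled (positions 2,4,...): 4 9 8 3 8 1 → sum 33
  kept (positions 1,3,...): 8 5 1 3 3 3 4 → sum 27
Total = 60.
60 mod 10 = 0, so the number is valid.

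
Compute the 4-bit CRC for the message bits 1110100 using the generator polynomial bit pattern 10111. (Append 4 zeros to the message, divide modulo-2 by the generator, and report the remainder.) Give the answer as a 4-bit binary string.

0101

Append 4 zeros: 11101000000. Divide by 10111 (XOR where the leading bit is 1):
  pos 0: 11101 XOR 10111 = 01010
  pos 1: 10100 XOR 10111 = 00011
  pos 4: 11000 XOR 10111 = 01111
  pos 5: 11110 XOR 10111 = 01001
  pos 6: 10010 XOR 10111 = 00101
Remainder (last 4 bits) = 0101. This is the CRC / FCS.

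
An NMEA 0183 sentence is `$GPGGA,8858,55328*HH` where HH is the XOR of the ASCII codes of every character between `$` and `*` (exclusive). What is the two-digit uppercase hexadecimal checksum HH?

62

XOR the ASCII codes of the payload characters:
  'G' = 0x47 → acc = 0x47
  'P' = 0x50 → acc = 0x17
  'G' = 0x47 → acc = 0x50
  'G' = 0x47 → acc = 0x17
  'A' = 0x41 → acc = 0x56
  ',' = 0x2C → acc = 0x7A
  '8' = 0x38 → acc = 0x42
  '8' = 0x38 → acc = 0x7A
  '5' = 0x35 → acc = 0x4F
  '8' = 0x38 → acc = 0x77
  ',' = 0x2C → acc = 0x5B
  '5' = 0x35 → acc = 0x6E
  '5' = 0x35 → acc = 0x5B
  '3' = 0x33 → acc = 0x68
  '2' = 0x32 → acc = 0x5A
  '8' = 0x38 → acc = 0x62
Checksum = 0x62.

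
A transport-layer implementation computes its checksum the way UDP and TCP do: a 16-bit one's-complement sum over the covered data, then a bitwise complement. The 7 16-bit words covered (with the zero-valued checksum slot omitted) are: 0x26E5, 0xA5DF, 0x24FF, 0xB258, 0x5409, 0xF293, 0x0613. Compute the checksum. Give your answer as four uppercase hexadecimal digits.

0F33

One's-complement addition (fold any carry out of bit 15 back into bit 0):
  0x26E5 + 0xA5DF = 0x0CCC4
  0xCCC4 + 0x24FF = 0x0F1C3
  0xF1C3 + 0xB258 = 0x1A41B → wrap carry → 0xA41C
  0xA41C + 0x5409 = 0x0F825
  0xF825 + 0xF293 = 0x1EAB8 → wrap carry → 0xEAB9
  0xEAB9 + 0x0613 = 0x0F0CC
One's-complement sum = 0xF0CC.
Checksum = ~0xF0CC & 0xFFFF = 0x0F33.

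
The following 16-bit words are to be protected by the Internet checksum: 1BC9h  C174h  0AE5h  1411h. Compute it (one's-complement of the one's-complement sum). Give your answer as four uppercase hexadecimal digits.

03CC

One's-complement addition (fold any carry out of bit 15 back into bit 0):
  0x1BC9 + 0xC174 = 0x0DD3D
  0xDD3D + 0x0AE5 = 0x0E822
  0xE822 + 0x1411 = 0x0FC33
One's-complement sum = 0xFC33.
Checksum = ~0xFC33 & 0xFFFF = 0x03CC.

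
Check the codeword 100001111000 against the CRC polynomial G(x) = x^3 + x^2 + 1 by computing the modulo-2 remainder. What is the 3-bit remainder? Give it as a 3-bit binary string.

Modulo-2 division of 100001111000 by 1101:
  pos 0: 1000 XOR 1101 = 0101
  pos 1: 1010 XOR 1101 = 0111
  pos 2: 1111 XOR 1101 = 0010
  pos 4: 1011 XOR 1101 = 0110
  pos 5: 1101 XOR 1101 = 0000
Remainder = 000 (zero — the frame passes the CRC check).

000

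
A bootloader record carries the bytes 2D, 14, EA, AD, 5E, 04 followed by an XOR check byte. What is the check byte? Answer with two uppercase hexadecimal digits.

24

XOR the bytes together:
  start with 0x2D
  0x2D ⊕ 0x14 = 0x39
  0x39 ⊕ 0xEA = 0xD3
  0xD3 ⊕ 0xAD = 0x7E
  0x7E ⊕ 0x5E = 0x20
  0x20 ⊕ 0x04 = 0x24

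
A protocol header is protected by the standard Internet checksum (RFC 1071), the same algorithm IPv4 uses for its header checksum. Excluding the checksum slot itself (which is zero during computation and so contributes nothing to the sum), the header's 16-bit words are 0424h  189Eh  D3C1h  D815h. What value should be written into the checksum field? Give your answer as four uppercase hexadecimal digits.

3766

One's-complement addition (fold any carry out of bit 15 back into bit 0):
  0x0424 + 0x189E = 0x01CC2
  0x1CC2 + 0xD3C1 = 0x0F083
  0xF083 + 0xD815 = 0x1C898 → wrap carry → 0xC899
One's-complement sum = 0xC899.
Checksum = ~0xC899 & 0xFFFF = 0x3766.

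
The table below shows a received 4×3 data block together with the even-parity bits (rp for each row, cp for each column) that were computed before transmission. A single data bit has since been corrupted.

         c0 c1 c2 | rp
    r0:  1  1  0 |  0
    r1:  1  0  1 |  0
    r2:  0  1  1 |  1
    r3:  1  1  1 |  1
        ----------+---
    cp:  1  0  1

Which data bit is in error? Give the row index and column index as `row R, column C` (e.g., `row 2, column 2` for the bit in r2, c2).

Recompute each row's even parity and compare to rp:
  r0: data parity 0, sent rp 0 → ok
  r1: data parity 0, sent rp 0 → ok
  r2: data parity 0, sent rp 1 → mismatch
  r3: data parity 1, sent rp 1 → ok
Recompute each column's even parity and compare to cp:
  c0: data parity 1, sent cp 1 → ok
  c1: data parity 1, sent cp 0 → mismatch
  c2: data parity 1, sent cp 1 → ok
Exactly one row (r2) and one column (c1) fail → the flipped bit is at their intersection.

row 2, column 1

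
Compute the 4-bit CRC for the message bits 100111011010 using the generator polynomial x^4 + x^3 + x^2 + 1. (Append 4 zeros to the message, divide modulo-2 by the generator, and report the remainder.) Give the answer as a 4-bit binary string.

Append 4 zeros: 1001110110100000. Divide by 11101 (XOR where the leading bit is 1):
  pos 0: 10011 XOR 11101 = 01110
  pos 1: 11101 XOR 11101 = 00000
  pos 7: 11010 XOR 11101 = 00111
  pos 9: 11100 XOR 11101 = 00001
Remainder (last 4 bits) = 0100. This is the CRC / FCS.

0100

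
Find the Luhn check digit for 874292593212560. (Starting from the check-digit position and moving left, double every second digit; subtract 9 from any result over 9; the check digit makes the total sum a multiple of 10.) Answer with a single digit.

Partial digits right→left: 0 6 5 2 1 2 3 9 5 2 9 2 4 7 8
Double every second digit counting from the check-digit position (so the 1st, 3rd, 5th, ... of the partial from the right).
  doubled (with −9 where >9): 0 1 2 6 1 9 8 7 → sum 34
  kept as-is: 6 2 2 9 2 2 7 → sum 30
Total = 34 + 30 = 64.
Check digit = (10 − (64 mod 10)) mod 10 = 6.

6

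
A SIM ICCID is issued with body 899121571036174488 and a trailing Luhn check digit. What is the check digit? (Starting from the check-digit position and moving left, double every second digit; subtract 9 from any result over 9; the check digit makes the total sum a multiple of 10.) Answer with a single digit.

8

Partial digits right→left: 8 8 4 4 7 1 6 3 0 1 7 5 1 2 1 9 9 8
Double every second digit counting from the check-digit position (so the 1st, 3rd, 5th, ... of the partial from the right).
  doubled (with −9 where >9): 7 8 5 3 0 5 2 2 9 → sum 41
  kept as-is: 8 4 1 3 1 5 2 9 8 → sum 41
Total = 41 + 41 = 82.
Check digit = (10 − (82 mod 10)) mod 10 = 8.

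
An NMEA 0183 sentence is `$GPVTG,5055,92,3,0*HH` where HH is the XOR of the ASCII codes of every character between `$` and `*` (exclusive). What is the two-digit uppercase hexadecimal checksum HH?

5F

XOR the ASCII codes of the payload characters:
  'G' = 0x47 → acc = 0x47
  'P' = 0x50 → acc = 0x17
  'V' = 0x56 → acc = 0x41
  'T' = 0x54 → acc = 0x15
  'G' = 0x47 → acc = 0x52
  ',' = 0x2C → acc = 0x7E
  '5' = 0x35 → acc = 0x4B
  '0' = 0x30 → acc = 0x7B
  '5' = 0x35 → acc = 0x4E
  '5' = 0x35 → acc = 0x7B
  ',' = 0x2C → acc = 0x57
  '9' = 0x39 → acc = 0x6E
  '2' = 0x32 → acc = 0x5C
  ',' = 0x2C → acc = 0x70
  '3' = 0x33 → acc = 0x43
  ',' = 0x2C → acc = 0x6F
  '0' = 0x30 → acc = 0x5F
Checksum = 0x5F.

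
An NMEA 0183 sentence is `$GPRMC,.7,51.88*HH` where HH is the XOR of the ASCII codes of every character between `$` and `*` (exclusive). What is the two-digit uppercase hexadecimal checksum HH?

XOR the ASCII codes of the payload characters:
  'G' = 0x47 → acc = 0x47
  'P' = 0x50 → acc = 0x17
  'R' = 0x52 → acc = 0x45
  'M' = 0x4D → acc = 0x08
  'C' = 0x43 → acc = 0x4B
  ',' = 0x2C → acc = 0x67
  '.' = 0x2E → acc = 0x49
  '7' = 0x37 → acc = 0x7E
  ',' = 0x2C → acc = 0x52
  '5' = 0x35 → acc = 0x67
  '1' = 0x31 → acc = 0x56
  '.' = 0x2E → acc = 0x78
  '8' = 0x38 → acc = 0x40
  '8' = 0x38 → acc = 0x78
Checksum = 0x78.

78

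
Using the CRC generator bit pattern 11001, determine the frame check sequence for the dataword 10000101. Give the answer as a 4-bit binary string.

1011

Append 4 zeros: 100001010000. Divide by 11001 (XOR where the leading bit is 1):
  pos 0: 10000 XOR 11001 = 01001
  pos 1: 10011 XOR 11001 = 01010
  pos 2: 10100 XOR 11001 = 01101
  pos 3: 11011 XOR 11001 = 00010
  pos 6: 10000 XOR 11001 = 01001
  pos 7: 10010 XOR 11001 = 01011
Remainder (last 4 bits) = 1011. This is the CRC / FCS.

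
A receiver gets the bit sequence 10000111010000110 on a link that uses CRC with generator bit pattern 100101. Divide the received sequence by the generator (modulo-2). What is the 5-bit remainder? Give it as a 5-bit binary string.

Modulo-2 division of 10000111010000110 by 100101:
  pos 0: 100001 XOR 100101 = 000100
  pos 3: 100110 XOR 100101 = 000011
  pos 7: 111000 XOR 100101 = 011101
  pos 8: 111010 XOR 100101 = 011111
  pos 9: 111111 XOR 100101 = 011010
  pos 10: 110101 XOR 100101 = 010000
  pos 11: 100000 XOR 100101 = 000101
Remainder = 00101 (nonzero — an error is detected).

00101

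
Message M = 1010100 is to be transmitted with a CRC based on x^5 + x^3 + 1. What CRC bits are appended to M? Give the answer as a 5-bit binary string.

Append 5 zeros: 101010000000. Divide by 101001 (XOR where the leading bit is 1):
  pos 0: 101010 XOR 101001 = 000011
  pos 4: 110000 XOR 101001 = 011001
  pos 5: 110010 XOR 101001 = 011011
  pos 6: 110110 XOR 101001 = 011111
Remainder (last 5 bits) = 11111. This is the CRC / FCS.

11111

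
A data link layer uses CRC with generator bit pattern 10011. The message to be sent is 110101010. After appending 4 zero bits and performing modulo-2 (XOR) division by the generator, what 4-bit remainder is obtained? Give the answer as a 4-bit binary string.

0110

Append 4 zeros: 1101010100000. Divide by 10011 (XOR where the leading bit is 1):
  pos 0: 11010 XOR 10011 = 01001
  pos 1: 10011 XOR 10011 = 00000
  pos 7: 10000 XOR 10011 = 00011
Remainder (last 4 bits) = 0110. This is the CRC / FCS.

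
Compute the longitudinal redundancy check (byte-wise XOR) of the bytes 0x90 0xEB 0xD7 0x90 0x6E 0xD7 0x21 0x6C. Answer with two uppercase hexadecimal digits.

XOR the bytes together:
  start with 0x90
  0x90 ⊕ 0xEB = 0x7B
  0x7B ⊕ 0xD7 = 0xAC
  0xAC ⊕ 0x90 = 0x3C
  0x3C ⊕ 0x6E = 0x52
  0x52 ⊕ 0xD7 = 0x85
  0x85 ⊕ 0x21 = 0xA4
  0xA4 ⊕ 0x6C = 0xC8

C8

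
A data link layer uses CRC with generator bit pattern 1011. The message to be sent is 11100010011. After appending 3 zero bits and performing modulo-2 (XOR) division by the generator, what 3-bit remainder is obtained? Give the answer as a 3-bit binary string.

Append 3 zeros: 11100010011000. Divide by 1011 (XOR where the leading bit is 1):
  pos 0: 1110 XOR 1011 = 0101
  pos 1: 1010 XOR 1011 = 0001
  pos 4: 1010 XOR 1011 = 0001
  pos 7: 1011 XOR 1011 = 0000
Remainder (last 3 bits) = 000. This is the CRC / FCS.

000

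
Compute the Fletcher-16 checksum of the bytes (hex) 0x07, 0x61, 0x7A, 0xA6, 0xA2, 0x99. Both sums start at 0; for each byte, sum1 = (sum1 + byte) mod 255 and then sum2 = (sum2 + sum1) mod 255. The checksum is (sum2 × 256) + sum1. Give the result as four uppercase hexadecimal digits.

Running sums (mod 255):
  after byte 0 (0x07): sum1=7, sum2=7
  after byte 1 (0x61): sum1=104, sum2=111
  after byte 2 (0x7A): sum1=226, sum2=82
  after byte 3 (0xA6): sum1=137, sum2=219
  after byte 4 (0xA2): sum1=44, sum2=8
  after byte 5 (0x99): sum1=197, sum2=205
Checksum = sum2·256 + sum1 = 205·256 + 197 = 52677 = 0xCDC5.

CDC5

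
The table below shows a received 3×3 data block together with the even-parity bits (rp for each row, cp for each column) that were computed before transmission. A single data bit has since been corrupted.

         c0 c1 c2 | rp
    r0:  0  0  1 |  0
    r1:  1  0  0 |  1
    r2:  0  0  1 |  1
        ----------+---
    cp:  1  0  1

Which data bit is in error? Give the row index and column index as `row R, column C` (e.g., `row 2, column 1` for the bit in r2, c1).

Recompute each row's even parity and compare to rp:
  r0: data parity 1, sent rp 0 → mismatch
  r1: data parity 1, sent rp 1 → ok
  r2: data parity 1, sent rp 1 → ok
Recompute each column's even parity and compare to cp:
  c0: data parity 1, sent cp 1 → ok
  c1: data parity 0, sent cp 0 → ok
  c2: data parity 0, sent cp 1 → mismatch
Exactly one row (r0) and one column (c2) fail → the flipped bit is at their intersection.

row 0, column 2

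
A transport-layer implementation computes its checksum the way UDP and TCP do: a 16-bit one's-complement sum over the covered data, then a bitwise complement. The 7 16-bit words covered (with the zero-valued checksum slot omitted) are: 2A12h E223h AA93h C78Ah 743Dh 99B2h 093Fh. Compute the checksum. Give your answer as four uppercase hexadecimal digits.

6A7C

One's-complement addition (fold any carry out of bit 15 back into bit 0):
  0x2A12 + 0xE223 = 0x10C35 → wrap carry → 0x0C36
  0x0C36 + 0xAA93 = 0x0B6C9
  0xB6C9 + 0xC78A = 0x17E53 → wrap carry → 0x7E54
  0x7E54 + 0x743D = 0x0F291
  0xF291 + 0x99B2 = 0x18C43 → wrap carry → 0x8C44
  0x8C44 + 0x093F = 0x09583
One's-complement sum = 0x9583.
Checksum = ~0x9583 & 0xFFFF = 0x6A7C.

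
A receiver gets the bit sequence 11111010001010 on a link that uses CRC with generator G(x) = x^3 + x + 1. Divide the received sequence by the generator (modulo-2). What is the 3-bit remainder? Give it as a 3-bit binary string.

011

Modulo-2 division of 11111010001010 by 1011:
  pos 0: 1111 XOR 1011 = 0100
  pos 1: 1001 XOR 1011 = 0010
  pos 3: 1001 XOR 1011 = 0010
  pos 5: 1000 XOR 1011 = 0011
  pos 7: 1101 XOR 1011 = 0110
  pos 8: 1100 XOR 1011 = 0111
  pos 9: 1111 XOR 1011 = 0100
  pos 10: 1000 XOR 1011 = 0011
Remainder = 011 (nonzero — an error is detected).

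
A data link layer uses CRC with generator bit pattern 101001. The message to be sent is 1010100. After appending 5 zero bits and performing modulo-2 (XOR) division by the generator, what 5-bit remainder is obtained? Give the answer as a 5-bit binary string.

11111

Append 5 zeros: 101010000000. Divide by 101001 (XOR where the leading bit is 1):
  pos 0: 101010 XOR 101001 = 000011
  pos 4: 110000 XOR 101001 = 011001
  pos 5: 110010 XOR 101001 = 011011
  pos 6: 110110 XOR 101001 = 011111
Remainder (last 5 bits) = 11111. This is the CRC / FCS.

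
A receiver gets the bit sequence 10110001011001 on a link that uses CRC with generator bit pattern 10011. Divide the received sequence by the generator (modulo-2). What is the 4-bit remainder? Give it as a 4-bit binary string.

Modulo-2 division of 10110001011001 by 10011:
  pos 0: 10110 XOR 10011 = 00101
  pos 2: 10100 XOR 10011 = 00111
  pos 4: 11110 XOR 10011 = 01101
  pos 5: 11011 XOR 10011 = 01000
  pos 6: 10001 XOR 10011 = 00010
  pos 9: 10001 XOR 10011 = 00010
Remainder = 0010 (nonzero — an error is detected).

0010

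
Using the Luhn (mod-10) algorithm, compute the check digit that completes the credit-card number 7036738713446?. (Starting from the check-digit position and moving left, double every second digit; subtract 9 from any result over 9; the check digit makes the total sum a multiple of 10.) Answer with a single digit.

Partial digits right→left: 6 4 4 3 1 7 8 3 7 6 3 0 7
Double every second digit counting from the check-digit position (so the 1st, 3rd, 5th, ... of the partial from the right).
  doubled (with −9 where >9): 3 8 2 7 5 6 5 → sum 36
  kept as-is: 4 3 7 3 6 0 → sum 23
Total = 36 + 23 = 59.
Check digit = (10 − (59 mod 10)) mod 10 = 1.

1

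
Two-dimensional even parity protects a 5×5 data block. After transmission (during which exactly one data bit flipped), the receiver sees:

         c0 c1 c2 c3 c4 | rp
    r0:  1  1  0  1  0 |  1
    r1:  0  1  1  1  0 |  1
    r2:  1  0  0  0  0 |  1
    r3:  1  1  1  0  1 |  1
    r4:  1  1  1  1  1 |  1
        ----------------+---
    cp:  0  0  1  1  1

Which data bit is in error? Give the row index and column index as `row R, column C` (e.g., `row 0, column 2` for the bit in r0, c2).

Recompute each row's even parity and compare to rp:
  r0: data parity 1, sent rp 1 → ok
  r1: data parity 1, sent rp 1 → ok
  r2: data parity 1, sent rp 1 → ok
  r3: data parity 0, sent rp 1 → mismatch
  r4: data parity 1, sent rp 1 → ok
Recompute each column's even parity and compare to cp:
  c0: data parity 0, sent cp 0 → ok
  c1: data parity 0, sent cp 0 → ok
  c2: data parity 1, sent cp 1 → ok
  c3: data parity 1, sent cp 1 → ok
  c4: data parity 0, sent cp 1 → mismatch
Exactly one row (r3) and one column (c4) fail → the flipped bit is at their intersection.

row 3, column 4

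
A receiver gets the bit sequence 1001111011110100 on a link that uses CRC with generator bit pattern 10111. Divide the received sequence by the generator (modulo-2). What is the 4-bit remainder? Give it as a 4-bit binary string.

Modulo-2 division of 1001111011110100 by 10111:
  pos 0: 10011 XOR 10111 = 00100
  pos 2: 10011 XOR 10111 = 00100
  pos 4: 10001 XOR 10111 = 00110
  pos 6: 11011 XOR 10111 = 01100
  pos 7: 11001 XOR 10111 = 01110
  pos 8: 11100 XOR 10111 = 01011
  pos 9: 10111 XOR 10111 = 00000
Remainder = 0000 (zero — the frame passes the CRC check).

0000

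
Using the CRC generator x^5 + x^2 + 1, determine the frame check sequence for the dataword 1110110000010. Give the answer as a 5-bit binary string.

01111

Append 5 zeros: 111011000001000000. Divide by 100101 (XOR where the leading bit is 1):
  pos 0: 111011 XOR 100101 = 011110
  pos 1: 111100 XOR 100101 = 011001
  pos 2: 110010 XOR 100101 = 010111
  pos 3: 101110 XOR 100101 = 001011
  pos 5: 101100 XOR 100101 = 001001
  pos 7: 100110 XOR 100101 = 000011
  pos 11: 110000 XOR 100101 = 010101
  pos 12: 101010 XOR 100101 = 001111
Remainder (last 5 bits) = 01111. This is the CRC / FCS.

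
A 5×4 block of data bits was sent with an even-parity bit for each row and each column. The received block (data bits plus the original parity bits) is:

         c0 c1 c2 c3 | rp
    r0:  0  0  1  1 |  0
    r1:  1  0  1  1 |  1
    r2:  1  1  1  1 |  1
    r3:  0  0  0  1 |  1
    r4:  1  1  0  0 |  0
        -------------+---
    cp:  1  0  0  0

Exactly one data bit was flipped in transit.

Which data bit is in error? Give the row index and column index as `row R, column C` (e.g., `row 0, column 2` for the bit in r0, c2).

row 2, column 2

Recompute each row's even parity and compare to rp:
  r0: data parity 0, sent rp 0 → ok
  r1: data parity 1, sent rp 1 → ok
  r2: data parity 0, sent rp 1 → mismatch
  r3: data parity 1, sent rp 1 → ok
  r4: data parity 0, sent rp 0 → ok
Recompute each column's even parity and compare to cp:
  c0: data parity 1, sent cp 1 → ok
  c1: data parity 0, sent cp 0 → ok
  c2: data parity 1, sent cp 0 → mismatch
  c3: data parity 0, sent cp 0 → ok
Exactly one row (r2) and one column (c2) fail → the flipped bit is at their intersection.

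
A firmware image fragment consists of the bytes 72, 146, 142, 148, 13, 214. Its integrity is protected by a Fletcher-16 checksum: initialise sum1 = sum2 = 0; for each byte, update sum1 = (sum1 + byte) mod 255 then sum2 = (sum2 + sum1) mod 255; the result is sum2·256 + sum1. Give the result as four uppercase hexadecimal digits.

Running sums (mod 255):
  after byte 0 (72): sum1=72, sum2=72
  after byte 1 (146): sum1=218, sum2=35
  after byte 2 (142): sum1=105, sum2=140
  after byte 3 (148): sum1=253, sum2=138
  after byte 4 (13): sum1=11, sum2=149
  after byte 5 (214): sum1=225, sum2=119
Checksum = sum2·256 + sum1 = 119·256 + 225 = 30689 = 0x77E1.

77E1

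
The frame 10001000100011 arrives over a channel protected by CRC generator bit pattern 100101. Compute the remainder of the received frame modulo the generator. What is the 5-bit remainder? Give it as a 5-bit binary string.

00000

Modulo-2 division of 10001000100011 by 100101:
  pos 0: 100010 XOR 100101 = 000111
  pos 3: 111001 XOR 100101 = 011100
  pos 4: 111000 XOR 100101 = 011101
  pos 5: 111010 XOR 100101 = 011111
  pos 6: 111110 XOR 100101 = 011011
  pos 7: 110111 XOR 100101 = 010010
  pos 8: 100101 XOR 100101 = 000000
Remainder = 00000 (zero — the frame passes the CRC check).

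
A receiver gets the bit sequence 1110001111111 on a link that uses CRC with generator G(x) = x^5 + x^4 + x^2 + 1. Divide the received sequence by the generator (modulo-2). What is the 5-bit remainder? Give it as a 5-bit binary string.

Modulo-2 division of 1110001111111 by 110101:
  pos 0: 111000 XOR 110101 = 001101
  pos 2: 110111 XOR 110101 = 000010
  pos 6: 101111 XOR 110101 = 011010
  pos 7: 110101 XOR 110101 = 000000
Remainder = 00000 (zero — the frame passes the CRC check).

00000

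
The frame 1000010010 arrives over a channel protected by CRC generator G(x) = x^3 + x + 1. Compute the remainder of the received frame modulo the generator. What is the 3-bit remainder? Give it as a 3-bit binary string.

000

Modulo-2 division of 1000010010 by 1011:
  pos 0: 1000 XOR 1011 = 0011
  pos 2: 1101 XOR 1011 = 0110
  pos 3: 1100 XOR 1011 = 0111
  pos 4: 1110 XOR 1011 = 0101
  pos 5: 1011 XOR 1011 = 0000
Remainder = 000 (zero — the frame passes the CRC check).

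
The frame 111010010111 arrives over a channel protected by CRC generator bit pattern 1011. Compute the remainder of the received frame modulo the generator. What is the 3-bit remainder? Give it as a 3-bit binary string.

Modulo-2 division of 111010010111 by 1011:
  pos 0: 1110 XOR 1011 = 0101
  pos 1: 1011 XOR 1011 = 0000
  pos 7: 1011 XOR 1011 = 0000
Remainder = 001 (nonzero — an error is detected).

001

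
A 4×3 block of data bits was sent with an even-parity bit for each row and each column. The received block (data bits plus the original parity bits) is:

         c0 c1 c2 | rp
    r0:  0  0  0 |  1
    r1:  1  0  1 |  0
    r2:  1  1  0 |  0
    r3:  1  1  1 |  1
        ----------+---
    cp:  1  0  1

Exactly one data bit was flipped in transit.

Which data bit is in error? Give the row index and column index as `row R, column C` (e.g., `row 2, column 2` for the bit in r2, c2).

Recompute each row's even parity and compare to rp:
  r0: data parity 0, sent rp 1 → mismatch
  r1: data parity 0, sent rp 0 → ok
  r2: data parity 0, sent rp 0 → ok
  r3: data parity 1, sent rp 1 → ok
Recompute each column's even parity and compare to cp:
  c0: data parity 1, sent cp 1 → ok
  c1: data parity 0, sent cp 0 → ok
  c2: data parity 0, sent cp 1 → mismatch
Exactly one row (r0) and one column (c2) fail → the flipped bit is at their intersection.

row 0, column 2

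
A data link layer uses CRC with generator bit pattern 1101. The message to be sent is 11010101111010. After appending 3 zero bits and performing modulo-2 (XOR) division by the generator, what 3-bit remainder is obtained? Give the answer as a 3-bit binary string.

Append 3 zeros: 11010101111010000. Divide by 1101 (XOR where the leading bit is 1):
  pos 0: 1101 XOR 1101 = 0000
  pos 5: 1011 XOR 1101 = 0110
  pos 6: 1101 XOR 1101 = 0000
  pos 10: 1010 XOR 1101 = 0111
  pos 11: 1110 XOR 1101 = 0011
  pos 13: 1100 XOR 1101 = 0001
Remainder (last 3 bits) = 001. This is the CRC / FCS.

001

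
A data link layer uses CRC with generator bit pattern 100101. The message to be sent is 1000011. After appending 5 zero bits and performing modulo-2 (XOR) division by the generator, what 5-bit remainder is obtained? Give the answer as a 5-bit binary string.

01000

Append 5 zeros: 100001100000. Divide by 100101 (XOR where the leading bit is 1):
  pos 0: 100001 XOR 100101 = 000100
  pos 3: 100100 XOR 100101 = 000001
Remainder (last 5 bits) = 01000. This is the CRC / FCS.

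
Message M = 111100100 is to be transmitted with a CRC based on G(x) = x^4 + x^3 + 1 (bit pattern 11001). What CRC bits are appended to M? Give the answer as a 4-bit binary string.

1110

Append 4 zeros: 1111001000000. Divide by 11001 (XOR where the leading bit is 1):
  pos 0: 11110 XOR 11001 = 00111
  pos 2: 11101 XOR 11001 = 00100
  pos 4: 10000 XOR 11001 = 01001
  pos 5: 10010 XOR 11001 = 01011
  pos 6: 10110 XOR 11001 = 01111
  pos 7: 11110 XOR 11001 = 00111
Remainder (last 4 bits) = 1110. This is the CRC / FCS.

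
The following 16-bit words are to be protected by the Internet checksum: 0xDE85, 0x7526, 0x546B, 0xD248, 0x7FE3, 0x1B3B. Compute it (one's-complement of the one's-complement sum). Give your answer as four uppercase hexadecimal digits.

EA80

One's-complement addition (fold any carry out of bit 15 back into bit 0):
  0xDE85 + 0x7526 = 0x153AB → wrap carry → 0x53AC
  0x53AC + 0x546B = 0x0A817
  0xA817 + 0xD248 = 0x17A5F → wrap carry → 0x7A60
  0x7A60 + 0x7FE3 = 0x0FA43
  0xFA43 + 0x1B3B = 0x1157E → wrap carry → 0x157F
One's-complement sum = 0x157F.
Checksum = ~0x157F & 0xFFFF = 0xEA80.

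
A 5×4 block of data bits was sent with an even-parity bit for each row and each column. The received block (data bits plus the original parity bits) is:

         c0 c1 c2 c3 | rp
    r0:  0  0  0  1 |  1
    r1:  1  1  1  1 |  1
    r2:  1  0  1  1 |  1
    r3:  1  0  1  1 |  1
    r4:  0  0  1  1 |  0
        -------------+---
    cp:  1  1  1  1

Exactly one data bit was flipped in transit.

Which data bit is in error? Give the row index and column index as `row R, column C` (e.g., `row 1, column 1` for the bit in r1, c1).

row 1, column 2

Recompute each row's even parity and compare to rp:
  r0: data parity 1, sent rp 1 → ok
  r1: data parity 0, sent rp 1 → mismatch
  r2: data parity 1, sent rp 1 → ok
  r3: data parity 1, sent rp 1 → ok
  r4: data parity 0, sent rp 0 → ok
Recompute each column's even parity and compare to cp:
  c0: data parity 1, sent cp 1 → ok
  c1: data parity 1, sent cp 1 → ok
  c2: data parity 0, sent cp 1 → mismatch
  c3: data parity 1, sent cp 1 → ok
Exactly one row (r1) and one column (c2) fail → the flipped bit is at their intersection.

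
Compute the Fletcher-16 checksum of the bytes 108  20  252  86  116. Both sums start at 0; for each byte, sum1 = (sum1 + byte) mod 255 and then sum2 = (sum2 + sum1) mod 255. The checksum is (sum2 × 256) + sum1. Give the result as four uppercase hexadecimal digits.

8648

Running sums (mod 255):
  after byte 0 (108): sum1=108, sum2=108
  after byte 1 (20): sum1=128, sum2=236
  after byte 2 (252): sum1=125, sum2=106
  after byte 3 (86): sum1=211, sum2=62
  after byte 4 (116): sum1=72, sum2=134
Checksum = sum2·256 + sum1 = 134·256 + 72 = 34376 = 0x8648.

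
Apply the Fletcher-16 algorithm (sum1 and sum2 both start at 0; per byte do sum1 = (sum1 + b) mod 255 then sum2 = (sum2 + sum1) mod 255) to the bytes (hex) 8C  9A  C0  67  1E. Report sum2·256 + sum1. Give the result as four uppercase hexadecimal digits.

586D

Running sums (mod 255):
  after byte 0 (8C): sum1=140, sum2=140
  after byte 1 (9A): sum1=39, sum2=179
  after byte 2 (C0): sum1=231, sum2=155
  after byte 3 (67): sum1=79, sum2=234
  after byte 4 (1E): sum1=109, sum2=88
Checksum = sum2·256 + sum1 = 88·256 + 109 = 22637 = 0x586D.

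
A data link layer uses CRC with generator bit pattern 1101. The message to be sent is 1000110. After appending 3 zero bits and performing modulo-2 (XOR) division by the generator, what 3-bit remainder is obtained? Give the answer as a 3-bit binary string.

Append 3 zeros: 1000110000. Divide by 1101 (XOR where the leading bit is 1):
  pos 0: 1000 XOR 1101 = 0101
  pos 1: 1011 XOR 1101 = 0110
  pos 2: 1101 XOR 1101 = 0000
Remainder (last 3 bits) = 000. This is the CRC / FCS.

000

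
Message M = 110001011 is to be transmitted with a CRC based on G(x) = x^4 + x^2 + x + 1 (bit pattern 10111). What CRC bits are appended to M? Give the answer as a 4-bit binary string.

0001

Append 4 zeros: 1100010110000. Divide by 10111 (XOR where the leading bit is 1):
  pos 0: 11000 XOR 10111 = 01111
  pos 1: 11111 XOR 10111 = 01000
  pos 2: 10000 XOR 10111 = 00111
  pos 4: 11111 XOR 10111 = 01000
  pos 5: 10000 XOR 10111 = 00111
  pos 7: 11100 XOR 10111 = 01011
  pos 8: 10110 XOR 10111 = 00001
Remainder (last 4 bits) = 0001. This is the CRC / FCS.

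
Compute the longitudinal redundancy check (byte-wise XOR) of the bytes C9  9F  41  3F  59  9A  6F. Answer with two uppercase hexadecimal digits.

XOR the bytes together:
  start with 0xC9
  0xC9 ⊕ 0x9F = 0x56
  0x56 ⊕ 0x41 = 0x17
  0x17 ⊕ 0x3F = 0x28
  0x28 ⊕ 0x59 = 0x71
  0x71 ⊕ 0x9A = 0xEB
  0xEB ⊕ 0x6F = 0x84

84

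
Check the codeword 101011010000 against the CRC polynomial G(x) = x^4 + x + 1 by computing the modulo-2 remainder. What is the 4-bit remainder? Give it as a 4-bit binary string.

Modulo-2 division of 101011010000 by 10011:
  pos 0: 10101 XOR 10011 = 00110
  pos 2: 11010 XOR 10011 = 01001
  pos 3: 10011 XOR 10011 = 00000
Remainder = 0000 (zero — the frame passes the CRC check).

0000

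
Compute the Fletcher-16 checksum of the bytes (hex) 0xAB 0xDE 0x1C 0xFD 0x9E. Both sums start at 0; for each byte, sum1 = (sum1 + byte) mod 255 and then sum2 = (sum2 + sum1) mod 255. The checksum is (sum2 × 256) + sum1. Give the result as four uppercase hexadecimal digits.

C443

Running sums (mod 255):
  after byte 0 (0xAB): sum1=171, sum2=171
  after byte 1 (0xDE): sum1=138, sum2=54
  after byte 2 (0x1C): sum1=166, sum2=220
  after byte 3 (0xFD): sum1=164, sum2=129
  after byte 4 (0x9E): sum1=67, sum2=196
Checksum = sum2·256 + sum1 = 196·256 + 67 = 50243 = 0xC443.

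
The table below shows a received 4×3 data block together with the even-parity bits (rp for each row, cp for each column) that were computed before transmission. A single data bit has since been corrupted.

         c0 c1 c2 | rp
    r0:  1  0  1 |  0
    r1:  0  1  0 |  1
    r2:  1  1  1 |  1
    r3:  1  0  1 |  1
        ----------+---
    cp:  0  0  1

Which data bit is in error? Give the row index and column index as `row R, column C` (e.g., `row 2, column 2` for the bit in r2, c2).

Recompute each row's even parity and compare to rp:
  r0: data parity 0, sent rp 0 → ok
  r1: data parity 1, sent rp 1 → ok
  r2: data parity 1, sent rp 1 → ok
  r3: data parity 0, sent rp 1 → mismatch
Recompute each column's even parity and compare to cp:
  c0: data parity 1, sent cp 0 → mismatch
  c1: data parity 0, sent cp 0 → ok
  c2: data parity 1, sent cp 1 → ok
Exactly one row (r3) and one column (c0) fail → the flipped bit is at their intersection.

row 3, column 0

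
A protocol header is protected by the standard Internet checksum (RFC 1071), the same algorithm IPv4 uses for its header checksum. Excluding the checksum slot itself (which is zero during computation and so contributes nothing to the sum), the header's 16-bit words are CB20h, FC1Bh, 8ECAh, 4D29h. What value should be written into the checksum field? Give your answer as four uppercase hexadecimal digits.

5CCF

One's-complement addition (fold any carry out of bit 15 back into bit 0):
  0xCB20 + 0xFC1B = 0x1C73B → wrap carry → 0xC73C
  0xC73C + 0x8ECA = 0x15606 → wrap carry → 0x5607
  0x5607 + 0x4D29 = 0x0A330
One's-complement sum = 0xA330.
Checksum = ~0xA330 & 0xFFFF = 0x5CCF.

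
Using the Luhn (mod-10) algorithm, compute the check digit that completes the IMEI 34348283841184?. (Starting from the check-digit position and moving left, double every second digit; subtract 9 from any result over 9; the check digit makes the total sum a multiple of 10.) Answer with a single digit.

Partial digits right→left: 4 8 1 1 4 8 3 8 2 8 4 3 4 3
Double every second digit counting from the check-digit position (so the 1st, 3rd, 5th, ... of the partial from the right).
  doubled (with −9 where >9): 8 2 8 6 4 8 8 → sum 44
  kept as-is: 8 1 8 8 8 3 3 → sum 39
Total = 44 + 39 = 83.
Check digit = (10 − (83 mod 10)) mod 10 = 7.

7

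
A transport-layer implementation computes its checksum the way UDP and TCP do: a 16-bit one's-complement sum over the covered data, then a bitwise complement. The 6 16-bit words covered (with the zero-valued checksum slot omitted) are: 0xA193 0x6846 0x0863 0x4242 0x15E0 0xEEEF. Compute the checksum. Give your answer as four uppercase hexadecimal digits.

One's-complement addition (fold any carry out of bit 15 back into bit 0):
  0xA193 + 0x6846 = 0x109D9 → wrap carry → 0x09DA
  0x09DA + 0x0863 = 0x0123D
  0x123D + 0x4242 = 0x0547F
  0x547F + 0x15E0 = 0x06A5F
  0x6A5F + 0xEEEF = 0x1594E → wrap carry → 0x594F
One's-complement sum = 0x594F.
Checksum = ~0x594F & 0xFFFF = 0xA6B0.

A6B0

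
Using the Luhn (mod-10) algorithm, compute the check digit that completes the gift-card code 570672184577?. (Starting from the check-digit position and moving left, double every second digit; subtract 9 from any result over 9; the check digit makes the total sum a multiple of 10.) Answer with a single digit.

1

Partial digits right→left: 7 7 5 4 8 1 2 7 6 0 7 5
Double every second digit counting from the check-digit position (so the 1st, 3rd, 5th, ... of the partial from the right).
  doubled (with −9 where >9): 5 1 7 4 3 5 → sum 25
  kept as-is: 7 4 1 7 0 5 → sum 24
Total = 25 + 24 = 49.
Check digit = (10 − (49 mod 10)) mod 10 = 1.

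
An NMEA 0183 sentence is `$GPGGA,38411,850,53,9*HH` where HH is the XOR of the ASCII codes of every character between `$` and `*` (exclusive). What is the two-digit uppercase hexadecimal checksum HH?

XOR the ASCII codes of the payload characters:
  'G' = 0x47 → acc = 0x47
  'P' = 0x50 → acc = 0x17
  'G' = 0x47 → acc = 0x50
  'G' = 0x47 → acc = 0x17
  'A' = 0x41 → acc = 0x56
  ',' = 0x2C → acc = 0x7A
  '3' = 0x33 → acc = 0x49
  '8' = 0x38 → acc = 0x71
  '4' = 0x34 → acc = 0x45
  '1' = 0x31 → acc = 0x74
  '1' = 0x31 → acc = 0x45
  ',' = 0x2C → acc = 0x69
  '8' = 0x38 → acc = 0x51
  '5' = 0x35 → acc = 0x64
  '0' = 0x30 → acc = 0x54
  ',' = 0x2C → acc = 0x78
  '5' = 0x35 → acc = 0x4D
  '3' = 0x33 → acc = 0x7E
  ',' = 0x2C → acc = 0x52
  '9' = 0x39 → acc = 0x6B
Checksum = 0x6B.

6B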